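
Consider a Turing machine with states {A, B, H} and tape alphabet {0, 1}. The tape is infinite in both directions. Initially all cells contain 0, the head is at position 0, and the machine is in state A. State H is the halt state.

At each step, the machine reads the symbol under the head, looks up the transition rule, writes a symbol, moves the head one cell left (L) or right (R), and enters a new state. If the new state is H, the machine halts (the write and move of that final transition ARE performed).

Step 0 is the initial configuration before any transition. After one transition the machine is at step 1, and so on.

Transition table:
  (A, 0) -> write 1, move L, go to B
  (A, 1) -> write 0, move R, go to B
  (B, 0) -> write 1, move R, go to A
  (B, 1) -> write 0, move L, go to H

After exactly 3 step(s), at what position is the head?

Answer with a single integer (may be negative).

Step 1: in state A at pos 0, read 0 -> (A,0)->write 1,move L,goto B. Now: state=B, head=-1, tape[-2..1]=0010 (head:  ^)
Step 2: in state B at pos -1, read 0 -> (B,0)->write 1,move R,goto A. Now: state=A, head=0, tape[-2..1]=0110 (head:   ^)
Step 3: in state A at pos 0, read 1 -> (A,1)->write 0,move R,goto B. Now: state=B, head=1, tape[-2..2]=01000 (head:    ^)

Answer: 1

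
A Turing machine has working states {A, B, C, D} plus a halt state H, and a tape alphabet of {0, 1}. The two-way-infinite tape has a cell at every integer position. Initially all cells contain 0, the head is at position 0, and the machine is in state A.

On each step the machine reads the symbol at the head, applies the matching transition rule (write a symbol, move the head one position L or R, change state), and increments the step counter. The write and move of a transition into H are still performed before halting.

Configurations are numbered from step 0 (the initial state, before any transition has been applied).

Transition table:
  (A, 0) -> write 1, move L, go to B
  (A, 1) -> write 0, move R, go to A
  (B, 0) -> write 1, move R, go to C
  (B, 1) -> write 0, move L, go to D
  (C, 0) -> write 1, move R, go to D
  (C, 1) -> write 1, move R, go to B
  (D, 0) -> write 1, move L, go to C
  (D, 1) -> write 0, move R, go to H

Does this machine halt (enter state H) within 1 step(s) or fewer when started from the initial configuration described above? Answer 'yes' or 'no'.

Step 1: in state A at pos 0, read 0 -> (A,0)->write 1,move L,goto B. Now: state=B, head=-1, tape[-2..1]=0010 (head:  ^)
After 1 step(s): state = B (not H) -> not halted within 1 -> no

Answer: no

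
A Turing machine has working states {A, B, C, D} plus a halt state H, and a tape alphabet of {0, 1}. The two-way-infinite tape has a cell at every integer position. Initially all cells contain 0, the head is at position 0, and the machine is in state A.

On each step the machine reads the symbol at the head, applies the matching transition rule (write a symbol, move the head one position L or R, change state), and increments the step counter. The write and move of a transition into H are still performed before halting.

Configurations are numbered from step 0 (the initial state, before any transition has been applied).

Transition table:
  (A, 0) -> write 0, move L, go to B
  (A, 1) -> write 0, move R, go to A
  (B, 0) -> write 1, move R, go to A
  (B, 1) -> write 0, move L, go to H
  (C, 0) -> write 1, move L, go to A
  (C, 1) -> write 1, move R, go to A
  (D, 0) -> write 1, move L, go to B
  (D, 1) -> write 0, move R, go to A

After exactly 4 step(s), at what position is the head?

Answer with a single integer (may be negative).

Step 1: in state A at pos 0, read 0 -> (A,0)->write 0,move L,goto B. Now: state=B, head=-1, tape[-2..1]=0000 (head:  ^)
Step 2: in state B at pos -1, read 0 -> (B,0)->write 1,move R,goto A. Now: state=A, head=0, tape[-2..1]=0100 (head:   ^)
Step 3: in state A at pos 0, read 0 -> (A,0)->write 0,move L,goto B. Now: state=B, head=-1, tape[-2..1]=0100 (head:  ^)
Step 4: in state B at pos -1, read 1 -> (B,1)->write 0,move L,goto H. Now: state=H, head=-2, tape[-3..1]=00000 (head:  ^)

Answer: -2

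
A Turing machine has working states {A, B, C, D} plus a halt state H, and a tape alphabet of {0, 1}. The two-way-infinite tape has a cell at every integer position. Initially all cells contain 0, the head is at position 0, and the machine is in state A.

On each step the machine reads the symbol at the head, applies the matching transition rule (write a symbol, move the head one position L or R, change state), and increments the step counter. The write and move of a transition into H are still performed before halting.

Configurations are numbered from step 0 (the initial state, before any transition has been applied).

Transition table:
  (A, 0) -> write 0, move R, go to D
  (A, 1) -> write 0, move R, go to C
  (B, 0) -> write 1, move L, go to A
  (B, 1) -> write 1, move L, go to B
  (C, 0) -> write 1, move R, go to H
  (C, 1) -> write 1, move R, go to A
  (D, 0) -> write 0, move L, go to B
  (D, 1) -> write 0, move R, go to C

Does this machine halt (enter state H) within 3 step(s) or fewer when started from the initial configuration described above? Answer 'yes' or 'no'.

Step 1: in state A at pos 0, read 0 -> (A,0)->write 0,move R,goto D. Now: state=D, head=1, tape[-1..2]=0000 (head:   ^)
Step 2: in state D at pos 1, read 0 -> (D,0)->write 0,move L,goto B. Now: state=B, head=0, tape[-1..2]=0000 (head:  ^)
Step 3: in state B at pos 0, read 0 -> (B,0)->write 1,move L,goto A. Now: state=A, head=-1, tape[-2..2]=00100 (head:  ^)
After 3 step(s): state = A (not H) -> not halted within 3 -> no

Answer: no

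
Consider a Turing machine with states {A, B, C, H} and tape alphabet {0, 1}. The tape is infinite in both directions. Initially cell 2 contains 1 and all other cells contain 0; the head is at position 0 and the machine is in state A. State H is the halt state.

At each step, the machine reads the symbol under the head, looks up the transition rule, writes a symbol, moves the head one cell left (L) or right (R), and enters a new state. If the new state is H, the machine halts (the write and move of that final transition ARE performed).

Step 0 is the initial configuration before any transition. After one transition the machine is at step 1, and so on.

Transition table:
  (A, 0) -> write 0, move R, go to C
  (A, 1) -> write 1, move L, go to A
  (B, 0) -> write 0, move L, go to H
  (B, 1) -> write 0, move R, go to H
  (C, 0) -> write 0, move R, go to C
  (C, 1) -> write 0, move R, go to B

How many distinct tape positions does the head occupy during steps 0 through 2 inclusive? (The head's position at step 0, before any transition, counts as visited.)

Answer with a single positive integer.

Answer: 3

Derivation:
Step 1: in state A at pos 0, read 0 -> (A,0)->write 0,move R,goto C. Now: state=C, head=1, tape[-1..3]=00010 (head:   ^)
Step 2: in state C at pos 1, read 0 -> (C,0)->write 0,move R,goto C. Now: state=C, head=2, tape[-1..3]=00010 (head:    ^)
Head positions at steps 0..2: starting at 0, distinct positions visited = {0, 1, 2} -> 3 position(s)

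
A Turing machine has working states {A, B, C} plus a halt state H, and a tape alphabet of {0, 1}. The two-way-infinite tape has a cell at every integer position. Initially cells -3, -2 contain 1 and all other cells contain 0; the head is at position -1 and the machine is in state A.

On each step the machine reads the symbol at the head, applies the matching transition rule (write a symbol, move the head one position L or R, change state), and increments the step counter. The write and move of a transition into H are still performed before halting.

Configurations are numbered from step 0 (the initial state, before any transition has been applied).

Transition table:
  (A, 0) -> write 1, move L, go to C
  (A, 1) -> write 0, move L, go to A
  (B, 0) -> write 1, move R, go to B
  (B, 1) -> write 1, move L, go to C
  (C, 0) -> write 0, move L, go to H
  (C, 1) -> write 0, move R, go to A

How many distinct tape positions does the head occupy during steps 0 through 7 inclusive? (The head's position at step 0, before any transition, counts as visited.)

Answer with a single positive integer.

Answer: 4

Derivation:
Step 1: in state A at pos -1, read 0 -> (A,0)->write 1,move L,goto C. Now: state=C, head=-2, tape[-4..0]=01110 (head:   ^)
Step 2: in state C at pos -2, read 1 -> (C,1)->write 0,move R,goto A. Now: state=A, head=-1, tape[-4..0]=01010 (head:    ^)
Step 3: in state A at pos -1, read 1 -> (A,1)->write 0,move L,goto A. Now: state=A, head=-2, tape[-4..0]=01000 (head:   ^)
Step 4: in state A at pos -2, read 0 -> (A,0)->write 1,move L,goto C. Now: state=C, head=-3, tape[-4..0]=01100 (head:  ^)
Step 5: in state C at pos -3, read 1 -> (C,1)->write 0,move R,goto A. Now: state=A, head=-2, tape[-4..0]=00100 (head:   ^)
Step 6: in state A at pos -2, read 1 -> (A,1)->write 0,move L,goto A. Now: state=A, head=-3, tape[-4..0]=00000 (head:  ^)
Step 7: in state A at pos -3, read 0 -> (A,0)->write 1,move L,goto C. Now: state=C, head=-4, tape[-5..0]=001000 (head:  ^)
Head positions at steps 0..7: starting at -1, distinct positions visited = {-4, -3, -2, -1} -> 4 position(s)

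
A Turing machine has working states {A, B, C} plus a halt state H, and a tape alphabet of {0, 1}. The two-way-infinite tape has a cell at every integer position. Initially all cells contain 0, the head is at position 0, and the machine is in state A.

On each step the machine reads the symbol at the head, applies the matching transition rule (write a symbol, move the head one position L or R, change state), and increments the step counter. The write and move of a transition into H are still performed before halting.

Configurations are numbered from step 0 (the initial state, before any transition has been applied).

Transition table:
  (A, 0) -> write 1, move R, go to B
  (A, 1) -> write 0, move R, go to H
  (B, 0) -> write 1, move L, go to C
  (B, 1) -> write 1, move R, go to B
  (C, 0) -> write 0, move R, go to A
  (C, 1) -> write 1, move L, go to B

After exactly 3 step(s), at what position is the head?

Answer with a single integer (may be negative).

Step 1: in state A at pos 0, read 0 -> (A,0)->write 1,move R,goto B. Now: state=B, head=1, tape[-1..2]=0100 (head:   ^)
Step 2: in state B at pos 1, read 0 -> (B,0)->write 1,move L,goto C. Now: state=C, head=0, tape[-1..2]=0110 (head:  ^)
Step 3: in state C at pos 0, read 1 -> (C,1)->write 1,move L,goto B. Now: state=B, head=-1, tape[-2..2]=00110 (head:  ^)

Answer: -1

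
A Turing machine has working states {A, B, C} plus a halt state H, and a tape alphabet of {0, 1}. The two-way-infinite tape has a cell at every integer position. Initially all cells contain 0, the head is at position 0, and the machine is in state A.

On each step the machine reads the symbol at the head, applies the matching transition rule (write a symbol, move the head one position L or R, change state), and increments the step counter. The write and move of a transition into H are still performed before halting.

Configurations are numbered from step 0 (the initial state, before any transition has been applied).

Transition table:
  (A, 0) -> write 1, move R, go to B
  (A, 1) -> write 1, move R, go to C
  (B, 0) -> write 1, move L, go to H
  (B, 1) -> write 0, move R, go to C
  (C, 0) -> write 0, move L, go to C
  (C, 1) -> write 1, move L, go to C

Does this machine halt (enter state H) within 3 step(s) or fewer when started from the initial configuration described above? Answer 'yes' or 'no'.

Step 1: in state A at pos 0, read 0 -> (A,0)->write 1,move R,goto B. Now: state=B, head=1, tape[-1..2]=0100 (head:   ^)
Step 2: in state B at pos 1, read 0 -> (B,0)->write 1,move L,goto H. Now: state=H, head=0, tape[-1..2]=0110 (head:  ^)
State H reached at step 2; 2 <= 3 -> yes

Answer: yes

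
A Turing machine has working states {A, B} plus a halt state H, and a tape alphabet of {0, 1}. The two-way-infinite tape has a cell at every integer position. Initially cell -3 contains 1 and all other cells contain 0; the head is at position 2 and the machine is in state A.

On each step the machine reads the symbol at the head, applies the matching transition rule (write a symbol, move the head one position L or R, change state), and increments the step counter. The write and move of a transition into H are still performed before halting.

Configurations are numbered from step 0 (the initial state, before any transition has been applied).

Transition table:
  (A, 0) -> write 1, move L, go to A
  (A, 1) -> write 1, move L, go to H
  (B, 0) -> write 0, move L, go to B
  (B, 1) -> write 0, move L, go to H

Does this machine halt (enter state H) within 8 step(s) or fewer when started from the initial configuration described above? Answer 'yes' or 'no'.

Step 1: in state A at pos 2, read 0 -> (A,0)->write 1,move L,goto A. Now: state=A, head=1, tape[-4..3]=01000010 (head:      ^)
Step 2: in state A at pos 1, read 0 -> (A,0)->write 1,move L,goto A. Now: state=A, head=0, tape[-4..3]=01000110 (head:     ^)
Step 3: in state A at pos 0, read 0 -> (A,0)->write 1,move L,goto A. Now: state=A, head=-1, tape[-4..3]=01001110 (head:    ^)
Step 4: in state A at pos -1, read 0 -> (A,0)->write 1,move L,goto A. Now: state=A, head=-2, tape[-4..3]=01011110 (head:   ^)
Step 5: in state A at pos -2, read 0 -> (A,0)->write 1,move L,goto A. Now: state=A, head=-3, tape[-4..3]=01111110 (head:  ^)
Step 6: in state A at pos -3, read 1 -> (A,1)->write 1,move L,goto H. Now: state=H, head=-4, tape[-5..3]=001111110 (head:  ^)
State H reached at step 6; 6 <= 8 -> yes

Answer: yes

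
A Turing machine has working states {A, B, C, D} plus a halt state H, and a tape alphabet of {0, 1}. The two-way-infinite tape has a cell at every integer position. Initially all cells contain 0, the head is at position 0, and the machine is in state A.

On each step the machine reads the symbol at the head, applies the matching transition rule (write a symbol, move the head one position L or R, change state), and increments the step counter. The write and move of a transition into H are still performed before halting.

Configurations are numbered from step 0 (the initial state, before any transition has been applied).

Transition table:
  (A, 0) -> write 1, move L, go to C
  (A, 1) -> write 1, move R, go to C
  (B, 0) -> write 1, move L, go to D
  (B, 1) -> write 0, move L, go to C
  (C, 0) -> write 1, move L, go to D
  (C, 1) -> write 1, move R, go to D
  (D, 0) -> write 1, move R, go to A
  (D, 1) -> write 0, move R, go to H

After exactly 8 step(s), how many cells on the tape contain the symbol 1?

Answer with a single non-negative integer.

Step 1: in state A at pos 0, read 0 -> (A,0)->write 1,move L,goto C. Now: state=C, head=-1, tape[-2..1]=0010 (head:  ^)
Step 2: in state C at pos -1, read 0 -> (C,0)->write 1,move L,goto D. Now: state=D, head=-2, tape[-3..1]=00110 (head:  ^)
Step 3: in state D at pos -2, read 0 -> (D,0)->write 1,move R,goto A. Now: state=A, head=-1, tape[-3..1]=01110 (head:   ^)
Step 4: in state A at pos -1, read 1 -> (A,1)->write 1,move R,goto C. Now: state=C, head=0, tape[-3..1]=01110 (head:    ^)
Step 5: in state C at pos 0, read 1 -> (C,1)->write 1,move R,goto D. Now: state=D, head=1, tape[-3..2]=011100 (head:     ^)
Step 6: in state D at pos 1, read 0 -> (D,0)->write 1,move R,goto A. Now: state=A, head=2, tape[-3..3]=0111100 (head:      ^)
Step 7: in state A at pos 2, read 0 -> (A,0)->write 1,move L,goto C. Now: state=C, head=1, tape[-3..3]=0111110 (head:     ^)
Step 8: in state C at pos 1, read 1 -> (C,1)->write 1,move R,goto D. Now: state=D, head=2, tape[-3..3]=0111110 (head:      ^)
Cells containing 1 after step 8: {-2, -1, 0, 1, 2} -> 5 cell(s)

Answer: 5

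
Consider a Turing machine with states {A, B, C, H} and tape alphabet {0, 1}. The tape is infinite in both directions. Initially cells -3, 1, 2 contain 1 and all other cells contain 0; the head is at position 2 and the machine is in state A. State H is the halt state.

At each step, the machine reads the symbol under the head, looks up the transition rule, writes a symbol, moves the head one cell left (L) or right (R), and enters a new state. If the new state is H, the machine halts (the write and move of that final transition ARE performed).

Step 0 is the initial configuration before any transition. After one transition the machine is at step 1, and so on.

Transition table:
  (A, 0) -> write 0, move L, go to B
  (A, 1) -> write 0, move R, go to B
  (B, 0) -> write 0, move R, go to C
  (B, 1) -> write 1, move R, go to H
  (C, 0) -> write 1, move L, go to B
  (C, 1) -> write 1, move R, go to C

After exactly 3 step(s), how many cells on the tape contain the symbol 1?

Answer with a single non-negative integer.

Answer: 3

Derivation:
Step 1: in state A at pos 2, read 1 -> (A,1)->write 0,move R,goto B. Now: state=B, head=3, tape[-4..4]=010001000 (head:        ^)
Step 2: in state B at pos 3, read 0 -> (B,0)->write 0,move R,goto C. Now: state=C, head=4, tape[-4..5]=0100010000 (head:         ^)
Step 3: in state C at pos 4, read 0 -> (C,0)->write 1,move L,goto B. Now: state=B, head=3, tape[-4..5]=0100010010 (head:        ^)
Cells containing 1 after step 3: {-3, 1, 4} -> 3 cell(s)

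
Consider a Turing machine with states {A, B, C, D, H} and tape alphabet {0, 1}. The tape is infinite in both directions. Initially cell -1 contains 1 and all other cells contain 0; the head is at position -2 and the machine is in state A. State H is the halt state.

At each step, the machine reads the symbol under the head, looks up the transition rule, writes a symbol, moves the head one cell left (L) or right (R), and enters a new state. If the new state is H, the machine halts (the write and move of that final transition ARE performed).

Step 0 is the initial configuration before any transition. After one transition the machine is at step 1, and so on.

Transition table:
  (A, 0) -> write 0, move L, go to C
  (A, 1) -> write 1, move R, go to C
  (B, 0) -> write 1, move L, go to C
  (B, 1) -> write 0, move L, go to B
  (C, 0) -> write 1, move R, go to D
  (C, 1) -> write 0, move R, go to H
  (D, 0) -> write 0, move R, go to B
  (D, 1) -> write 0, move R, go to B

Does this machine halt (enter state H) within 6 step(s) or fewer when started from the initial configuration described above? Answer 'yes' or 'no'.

Answer: yes

Derivation:
Step 1: in state A at pos -2, read 0 -> (A,0)->write 0,move L,goto C. Now: state=C, head=-3, tape[-4..0]=00010 (head:  ^)
Step 2: in state C at pos -3, read 0 -> (C,0)->write 1,move R,goto D. Now: state=D, head=-2, tape[-4..0]=01010 (head:   ^)
Step 3: in state D at pos -2, read 0 -> (D,0)->write 0,move R,goto B. Now: state=B, head=-1, tape[-4..0]=01010 (head:    ^)
Step 4: in state B at pos -1, read 1 -> (B,1)->write 0,move L,goto B. Now: state=B, head=-2, tape[-4..0]=01000 (head:   ^)
Step 5: in state B at pos -2, read 0 -> (B,0)->write 1,move L,goto C. Now: state=C, head=-3, tape[-4..0]=01100 (head:  ^)
Step 6: in state C at pos -3, read 1 -> (C,1)->write 0,move R,goto H. Now: state=H, head=-2, tape[-4..0]=00100 (head:   ^)
State H reached at step 6; 6 <= 6 -> yes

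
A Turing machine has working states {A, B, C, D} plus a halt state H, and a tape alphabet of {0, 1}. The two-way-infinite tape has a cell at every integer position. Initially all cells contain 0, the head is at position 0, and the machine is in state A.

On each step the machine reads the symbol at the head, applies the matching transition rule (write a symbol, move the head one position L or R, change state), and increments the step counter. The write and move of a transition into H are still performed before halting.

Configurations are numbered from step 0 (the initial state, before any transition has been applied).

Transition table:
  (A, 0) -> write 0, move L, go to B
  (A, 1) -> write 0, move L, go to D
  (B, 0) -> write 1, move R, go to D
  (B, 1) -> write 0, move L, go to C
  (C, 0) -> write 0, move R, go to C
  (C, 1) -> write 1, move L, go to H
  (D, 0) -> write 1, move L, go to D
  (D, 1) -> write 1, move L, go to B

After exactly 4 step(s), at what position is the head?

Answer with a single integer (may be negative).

Step 1: in state A at pos 0, read 0 -> (A,0)->write 0,move L,goto B. Now: state=B, head=-1, tape[-2..1]=0000 (head:  ^)
Step 2: in state B at pos -1, read 0 -> (B,0)->write 1,move R,goto D. Now: state=D, head=0, tape[-2..1]=0100 (head:   ^)
Step 3: in state D at pos 0, read 0 -> (D,0)->write 1,move L,goto D. Now: state=D, head=-1, tape[-2..1]=0110 (head:  ^)
Step 4: in state D at pos -1, read 1 -> (D,1)->write 1,move L,goto B. Now: state=B, head=-2, tape[-3..1]=00110 (head:  ^)

Answer: -2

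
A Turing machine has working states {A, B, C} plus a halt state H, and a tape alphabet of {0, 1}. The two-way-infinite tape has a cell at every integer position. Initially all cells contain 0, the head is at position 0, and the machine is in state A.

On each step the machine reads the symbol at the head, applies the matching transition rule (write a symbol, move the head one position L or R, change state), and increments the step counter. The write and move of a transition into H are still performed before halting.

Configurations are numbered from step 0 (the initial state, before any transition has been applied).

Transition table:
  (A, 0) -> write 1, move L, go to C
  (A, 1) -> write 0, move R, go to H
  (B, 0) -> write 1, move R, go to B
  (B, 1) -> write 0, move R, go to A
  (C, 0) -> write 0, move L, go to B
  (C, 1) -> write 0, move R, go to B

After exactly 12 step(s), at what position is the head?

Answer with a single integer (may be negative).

Answer: -2

Derivation:
Step 1: in state A at pos 0, read 0 -> (A,0)->write 1,move L,goto C. Now: state=C, head=-1, tape[-2..1]=0010 (head:  ^)
Step 2: in state C at pos -1, read 0 -> (C,0)->write 0,move L,goto B. Now: state=B, head=-2, tape[-3..1]=00010 (head:  ^)
Step 3: in state B at pos -2, read 0 -> (B,0)->write 1,move R,goto B. Now: state=B, head=-1, tape[-3..1]=01010 (head:   ^)
Step 4: in state B at pos -1, read 0 -> (B,0)->write 1,move R,goto B. Now: state=B, head=0, tape[-3..1]=01110 (head:    ^)
Step 5: in state B at pos 0, read 1 -> (B,1)->write 0,move R,goto A. Now: state=A, head=1, tape[-3..2]=011000 (head:     ^)
Step 6: in state A at pos 1, read 0 -> (A,0)->write 1,move L,goto C. Now: state=C, head=0, tape[-3..2]=011010 (head:    ^)
Step 7: in state C at pos 0, read 0 -> (C,0)->write 0,move L,goto B. Now: state=B, head=-1, tape[-3..2]=011010 (head:   ^)
Step 8: in state B at pos -1, read 1 -> (B,1)->write 0,move R,goto A. Now: state=A, head=0, tape[-3..2]=010010 (head:    ^)
Step 9: in state A at pos 0, read 0 -> (A,0)->write 1,move L,goto C. Now: state=C, head=-1, tape[-3..2]=010110 (head:   ^)
Step 10: in state C at pos -1, read 0 -> (C,0)->write 0,move L,goto B. Now: state=B, head=-2, tape[-3..2]=010110 (head:  ^)
Step 11: in state B at pos -2, read 1 -> (B,1)->write 0,move R,goto A. Now: state=A, head=-1, tape[-3..2]=000110 (head:   ^)
Step 12: in state A at pos -1, read 0 -> (A,0)->write 1,move L,goto C. Now: state=C, head=-2, tape[-3..2]=001110 (head:  ^)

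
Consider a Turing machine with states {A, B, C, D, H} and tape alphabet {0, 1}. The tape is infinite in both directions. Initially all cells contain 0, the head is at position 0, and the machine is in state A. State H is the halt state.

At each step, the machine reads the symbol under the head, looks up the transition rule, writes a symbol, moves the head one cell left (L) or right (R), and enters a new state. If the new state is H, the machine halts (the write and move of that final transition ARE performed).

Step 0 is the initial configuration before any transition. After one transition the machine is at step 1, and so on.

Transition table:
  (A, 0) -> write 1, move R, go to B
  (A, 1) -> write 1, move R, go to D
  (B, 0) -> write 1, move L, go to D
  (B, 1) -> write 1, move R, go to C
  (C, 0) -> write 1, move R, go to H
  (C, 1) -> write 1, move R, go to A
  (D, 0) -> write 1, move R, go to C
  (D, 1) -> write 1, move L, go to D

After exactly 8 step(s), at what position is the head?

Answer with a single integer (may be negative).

Step 1: in state A at pos 0, read 0 -> (A,0)->write 1,move R,goto B. Now: state=B, head=1, tape[-1..2]=0100 (head:   ^)
Step 2: in state B at pos 1, read 0 -> (B,0)->write 1,move L,goto D. Now: state=D, head=0, tape[-1..2]=0110 (head:  ^)
Step 3: in state D at pos 0, read 1 -> (D,1)->write 1,move L,goto D. Now: state=D, head=-1, tape[-2..2]=00110 (head:  ^)
Step 4: in state D at pos -1, read 0 -> (D,0)->write 1,move R,goto C. Now: state=C, head=0, tape[-2..2]=01110 (head:   ^)
Step 5: in state C at pos 0, read 1 -> (C,1)->write 1,move R,goto A. Now: state=A, head=1, tape[-2..2]=01110 (head:    ^)
Step 6: in state A at pos 1, read 1 -> (A,1)->write 1,move R,goto D. Now: state=D, head=2, tape[-2..3]=011100 (head:     ^)
Step 7: in state D at pos 2, read 0 -> (D,0)->write 1,move R,goto C. Now: state=C, head=3, tape[-2..4]=0111100 (head:      ^)
Step 8: in state C at pos 3, read 0 -> (C,0)->write 1,move R,goto H. Now: state=H, head=4, tape[-2..5]=01111100 (head:       ^)

Answer: 4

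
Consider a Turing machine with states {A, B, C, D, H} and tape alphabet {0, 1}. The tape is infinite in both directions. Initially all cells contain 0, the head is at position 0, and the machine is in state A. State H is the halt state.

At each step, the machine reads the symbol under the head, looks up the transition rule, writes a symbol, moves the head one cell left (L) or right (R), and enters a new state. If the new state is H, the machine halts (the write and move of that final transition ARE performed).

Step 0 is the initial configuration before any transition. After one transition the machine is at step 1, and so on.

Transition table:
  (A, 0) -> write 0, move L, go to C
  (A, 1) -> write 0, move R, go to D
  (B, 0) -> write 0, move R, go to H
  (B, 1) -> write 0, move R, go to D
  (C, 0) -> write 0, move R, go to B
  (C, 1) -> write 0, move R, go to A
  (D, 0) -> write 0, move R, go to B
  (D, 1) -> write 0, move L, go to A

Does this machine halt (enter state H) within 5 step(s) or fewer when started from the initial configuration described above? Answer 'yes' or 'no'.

Answer: yes

Derivation:
Step 1: in state A at pos 0, read 0 -> (A,0)->write 0,move L,goto C. Now: state=C, head=-1, tape[-2..1]=0000 (head:  ^)
Step 2: in state C at pos -1, read 0 -> (C,0)->write 0,move R,goto B. Now: state=B, head=0, tape[-2..1]=0000 (head:   ^)
Step 3: in state B at pos 0, read 0 -> (B,0)->write 0,move R,goto H. Now: state=H, head=1, tape[-2..2]=00000 (head:    ^)
State H reached at step 3; 3 <= 5 -> yes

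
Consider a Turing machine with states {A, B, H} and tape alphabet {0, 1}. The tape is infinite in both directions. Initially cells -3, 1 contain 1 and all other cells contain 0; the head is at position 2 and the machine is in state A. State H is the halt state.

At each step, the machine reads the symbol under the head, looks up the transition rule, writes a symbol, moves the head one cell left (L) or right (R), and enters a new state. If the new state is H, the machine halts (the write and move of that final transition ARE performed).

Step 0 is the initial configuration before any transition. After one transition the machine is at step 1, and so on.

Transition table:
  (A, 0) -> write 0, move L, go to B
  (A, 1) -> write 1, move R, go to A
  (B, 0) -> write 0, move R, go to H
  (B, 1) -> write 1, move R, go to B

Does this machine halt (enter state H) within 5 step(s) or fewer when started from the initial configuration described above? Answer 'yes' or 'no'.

Step 1: in state A at pos 2, read 0 -> (A,0)->write 0,move L,goto B. Now: state=B, head=1, tape[-4..3]=01000100 (head:      ^)
Step 2: in state B at pos 1, read 1 -> (B,1)->write 1,move R,goto B. Now: state=B, head=2, tape[-4..3]=01000100 (head:       ^)
Step 3: in state B at pos 2, read 0 -> (B,0)->write 0,move R,goto H. Now: state=H, head=3, tape[-4..4]=010001000 (head:        ^)
State H reached at step 3; 3 <= 5 -> yes

Answer: yes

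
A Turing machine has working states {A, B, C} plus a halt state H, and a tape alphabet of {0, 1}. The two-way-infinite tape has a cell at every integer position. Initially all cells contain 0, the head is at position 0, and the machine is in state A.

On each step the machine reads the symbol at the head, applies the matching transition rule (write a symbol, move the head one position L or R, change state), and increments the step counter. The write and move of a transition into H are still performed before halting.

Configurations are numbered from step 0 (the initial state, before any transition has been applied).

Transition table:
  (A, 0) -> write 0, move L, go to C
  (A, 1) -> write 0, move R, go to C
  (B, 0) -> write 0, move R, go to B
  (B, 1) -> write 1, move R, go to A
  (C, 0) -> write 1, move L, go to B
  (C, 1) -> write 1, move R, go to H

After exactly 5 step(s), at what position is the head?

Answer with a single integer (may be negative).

Answer: -1

Derivation:
Step 1: in state A at pos 0, read 0 -> (A,0)->write 0,move L,goto C. Now: state=C, head=-1, tape[-2..1]=0000 (head:  ^)
Step 2: in state C at pos -1, read 0 -> (C,0)->write 1,move L,goto B. Now: state=B, head=-2, tape[-3..1]=00100 (head:  ^)
Step 3: in state B at pos -2, read 0 -> (B,0)->write 0,move R,goto B. Now: state=B, head=-1, tape[-3..1]=00100 (head:   ^)
Step 4: in state B at pos -1, read 1 -> (B,1)->write 1,move R,goto A. Now: state=A, head=0, tape[-3..1]=00100 (head:    ^)
Step 5: in state A at pos 0, read 0 -> (A,0)->write 0,move L,goto C. Now: state=C, head=-1, tape[-3..1]=00100 (head:   ^)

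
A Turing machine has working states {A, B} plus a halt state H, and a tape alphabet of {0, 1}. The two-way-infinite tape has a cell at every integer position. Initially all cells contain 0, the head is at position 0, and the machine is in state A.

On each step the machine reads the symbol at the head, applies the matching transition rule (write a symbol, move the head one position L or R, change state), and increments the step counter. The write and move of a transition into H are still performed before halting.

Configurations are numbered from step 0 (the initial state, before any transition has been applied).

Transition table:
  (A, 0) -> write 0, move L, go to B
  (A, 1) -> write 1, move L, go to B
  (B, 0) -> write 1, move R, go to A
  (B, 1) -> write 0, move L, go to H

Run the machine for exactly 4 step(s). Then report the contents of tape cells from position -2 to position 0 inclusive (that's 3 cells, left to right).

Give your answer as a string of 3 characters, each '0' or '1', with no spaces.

Step 1: in state A at pos 0, read 0 -> (A,0)->write 0,move L,goto B. Now: state=B, head=-1, tape[-2..1]=0000 (head:  ^)
Step 2: in state B at pos -1, read 0 -> (B,0)->write 1,move R,goto A. Now: state=A, head=0, tape[-2..1]=0100 (head:   ^)
Step 3: in state A at pos 0, read 0 -> (A,0)->write 0,move L,goto B. Now: state=B, head=-1, tape[-2..1]=0100 (head:  ^)
Step 4: in state B at pos -1, read 1 -> (B,1)->write 0,move L,goto H. Now: state=H, head=-2, tape[-3..1]=00000 (head:  ^)

Answer: 000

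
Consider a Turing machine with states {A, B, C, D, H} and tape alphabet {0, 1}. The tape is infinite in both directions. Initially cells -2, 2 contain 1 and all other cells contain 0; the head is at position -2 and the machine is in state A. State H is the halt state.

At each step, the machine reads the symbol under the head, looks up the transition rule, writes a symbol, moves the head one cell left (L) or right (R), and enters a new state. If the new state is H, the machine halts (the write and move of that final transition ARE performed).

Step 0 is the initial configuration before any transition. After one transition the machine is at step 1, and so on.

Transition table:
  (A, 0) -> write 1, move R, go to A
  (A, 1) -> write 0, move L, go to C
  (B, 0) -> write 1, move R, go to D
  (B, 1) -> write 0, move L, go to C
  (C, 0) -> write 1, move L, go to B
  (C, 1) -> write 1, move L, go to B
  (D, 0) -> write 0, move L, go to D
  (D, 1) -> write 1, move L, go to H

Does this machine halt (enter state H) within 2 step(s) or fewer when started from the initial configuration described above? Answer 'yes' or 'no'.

Answer: no

Derivation:
Step 1: in state A at pos -2, read 1 -> (A,1)->write 0,move L,goto C. Now: state=C, head=-3, tape[-4..3]=00000010 (head:  ^)
Step 2: in state C at pos -3, read 0 -> (C,0)->write 1,move L,goto B. Now: state=B, head=-4, tape[-5..3]=001000010 (head:  ^)
After 2 step(s): state = B (not H) -> not halted within 2 -> no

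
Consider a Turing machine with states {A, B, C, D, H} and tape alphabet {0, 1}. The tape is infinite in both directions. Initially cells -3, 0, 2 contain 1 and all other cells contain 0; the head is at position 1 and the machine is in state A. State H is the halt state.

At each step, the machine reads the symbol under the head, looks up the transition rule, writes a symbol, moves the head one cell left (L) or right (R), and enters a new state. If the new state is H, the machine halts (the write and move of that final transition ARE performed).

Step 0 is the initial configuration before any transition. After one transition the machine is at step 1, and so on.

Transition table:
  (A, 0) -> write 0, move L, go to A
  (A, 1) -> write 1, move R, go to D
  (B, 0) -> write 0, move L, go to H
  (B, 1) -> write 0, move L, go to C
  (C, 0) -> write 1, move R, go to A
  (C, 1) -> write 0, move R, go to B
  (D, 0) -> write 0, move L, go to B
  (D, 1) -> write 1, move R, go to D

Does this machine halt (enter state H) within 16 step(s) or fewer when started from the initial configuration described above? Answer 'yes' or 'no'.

Step 1: in state A at pos 1, read 0 -> (A,0)->write 0,move L,goto A. Now: state=A, head=0, tape[-4..3]=01001010 (head:     ^)
Step 2: in state A at pos 0, read 1 -> (A,1)->write 1,move R,goto D. Now: state=D, head=1, tape[-4..3]=01001010 (head:      ^)
Step 3: in state D at pos 1, read 0 -> (D,0)->write 0,move L,goto B. Now: state=B, head=0, tape[-4..3]=01001010 (head:     ^)
Step 4: in state B at pos 0, read 1 -> (B,1)->write 0,move L,goto C. Now: state=C, head=-1, tape[-4..3]=01000010 (head:    ^)
Step 5: in state C at pos -1, read 0 -> (C,0)->write 1,move R,goto A. Now: state=A, head=0, tape[-4..3]=01010010 (head:     ^)
Step 6: in state A at pos 0, read 0 -> (A,0)->write 0,move L,goto A. Now: state=A, head=-1, tape[-4..3]=01010010 (head:    ^)
Step 7: in state A at pos -1, read 1 -> (A,1)->write 1,move R,goto D. Now: state=D, head=0, tape[-4..3]=01010010 (head:     ^)
Step 8: in state D at pos 0, read 0 -> (D,0)->write 0,move L,goto B. Now: state=B, head=-1, tape[-4..3]=01010010 (head:    ^)
Step 9: in state B at pos -1, read 1 -> (B,1)->write 0,move L,goto C. Now: state=C, head=-2, tape[-4..3]=01000010 (head:   ^)
Step 10: in state C at pos -2, read 0 -> (C,0)->write 1,move R,goto A. Now: state=A, head=-1, tape[-4..3]=01100010 (head:    ^)
Step 11: in state A at pos -1, read 0 -> (A,0)->write 0,move L,goto A. Now: state=A, head=-2, tape[-4..3]=01100010 (head:   ^)
Step 12: in state A at pos -2, read 1 -> (A,1)->write 1,move R,goto D. Now: state=D, head=-1, tape[-4..3]=01100010 (head:    ^)
Step 13: in state D at pos -1, read 0 -> (D,0)->write 0,move L,goto B. Now: state=B, head=-2, tape[-4..3]=01100010 (head:   ^)
Step 14: in state B at pos -2, read 1 -> (B,1)->write 0,move L,goto C. Now: state=C, head=-3, tape[-4..3]=01000010 (head:  ^)
Step 15: in state C at pos -3, read 1 -> (C,1)->write 0,move R,goto B. Now: state=B, head=-2, tape[-4..3]=00000010 (head:   ^)
Step 16: in state B at pos -2, read 0 -> (B,0)->write 0,move L,goto H. Now: state=H, head=-3, tape[-4..3]=00000010 (head:  ^)
State H reached at step 16; 16 <= 16 -> yes

Answer: yes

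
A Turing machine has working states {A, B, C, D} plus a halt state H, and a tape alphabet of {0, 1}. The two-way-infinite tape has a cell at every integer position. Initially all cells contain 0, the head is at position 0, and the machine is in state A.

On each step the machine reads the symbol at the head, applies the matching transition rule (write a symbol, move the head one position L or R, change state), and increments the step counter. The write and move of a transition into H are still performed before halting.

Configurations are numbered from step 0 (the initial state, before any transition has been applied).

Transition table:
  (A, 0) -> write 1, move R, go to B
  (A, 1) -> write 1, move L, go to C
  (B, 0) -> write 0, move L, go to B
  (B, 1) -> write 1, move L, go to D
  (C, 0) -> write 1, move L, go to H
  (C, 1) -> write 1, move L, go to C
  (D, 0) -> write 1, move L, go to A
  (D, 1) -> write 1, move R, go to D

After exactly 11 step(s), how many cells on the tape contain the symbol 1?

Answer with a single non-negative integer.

Answer: 4

Derivation:
Step 1: in state A at pos 0, read 0 -> (A,0)->write 1,move R,goto B. Now: state=B, head=1, tape[-1..2]=0100 (head:   ^)
Step 2: in state B at pos 1, read 0 -> (B,0)->write 0,move L,goto B. Now: state=B, head=0, tape[-1..2]=0100 (head:  ^)
Step 3: in state B at pos 0, read 1 -> (B,1)->write 1,move L,goto D. Now: state=D, head=-1, tape[-2..2]=00100 (head:  ^)
Step 4: in state D at pos -1, read 0 -> (D,0)->write 1,move L,goto A. Now: state=A, head=-2, tape[-3..2]=001100 (head:  ^)
Step 5: in state A at pos -2, read 0 -> (A,0)->write 1,move R,goto B. Now: state=B, head=-1, tape[-3..2]=011100 (head:   ^)
Step 6: in state B at pos -1, read 1 -> (B,1)->write 1,move L,goto D. Now: state=D, head=-2, tape[-3..2]=011100 (head:  ^)
Step 7: in state D at pos -2, read 1 -> (D,1)->write 1,move R,goto D. Now: state=D, head=-1, tape[-3..2]=011100 (head:   ^)
Step 8: in state D at pos -1, read 1 -> (D,1)->write 1,move R,goto D. Now: state=D, head=0, tape[-3..2]=011100 (head:    ^)
Step 9: in state D at pos 0, read 1 -> (D,1)->write 1,move R,goto D. Now: state=D, head=1, tape[-3..2]=011100 (head:     ^)
Step 10: in state D at pos 1, read 0 -> (D,0)->write 1,move L,goto A. Now: state=A, head=0, tape[-3..2]=011110 (head:    ^)
Step 11: in state A at pos 0, read 1 -> (A,1)->write 1,move L,goto C. Now: state=C, head=-1, tape[-3..2]=011110 (head:   ^)
Cells containing 1 after step 11: {-2, -1, 0, 1} -> 4 cell(s)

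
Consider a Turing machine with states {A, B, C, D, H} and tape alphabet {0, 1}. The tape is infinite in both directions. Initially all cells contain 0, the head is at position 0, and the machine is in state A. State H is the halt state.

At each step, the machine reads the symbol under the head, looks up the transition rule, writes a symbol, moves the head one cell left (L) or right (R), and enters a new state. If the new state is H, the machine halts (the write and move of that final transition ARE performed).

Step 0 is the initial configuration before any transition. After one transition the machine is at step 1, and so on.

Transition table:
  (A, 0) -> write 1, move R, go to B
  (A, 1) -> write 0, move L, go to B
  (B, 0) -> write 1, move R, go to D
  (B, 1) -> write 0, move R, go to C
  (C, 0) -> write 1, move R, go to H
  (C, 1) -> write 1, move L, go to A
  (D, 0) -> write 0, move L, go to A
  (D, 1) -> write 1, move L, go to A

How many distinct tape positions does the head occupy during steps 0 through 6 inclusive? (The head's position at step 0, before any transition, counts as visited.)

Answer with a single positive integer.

Step 1: in state A at pos 0, read 0 -> (A,0)->write 1,move R,goto B. Now: state=B, head=1, tape[-1..2]=0100 (head:   ^)
Step 2: in state B at pos 1, read 0 -> (B,0)->write 1,move R,goto D. Now: state=D, head=2, tape[-1..3]=01100 (head:    ^)
Step 3: in state D at pos 2, read 0 -> (D,0)->write 0,move L,goto A. Now: state=A, head=1, tape[-1..3]=01100 (head:   ^)
Step 4: in state A at pos 1, read 1 -> (A,1)->write 0,move L,goto B. Now: state=B, head=0, tape[-1..3]=01000 (head:  ^)
Step 5: in state B at pos 0, read 1 -> (B,1)->write 0,move R,goto C. Now: state=C, head=1, tape[-1..3]=00000 (head:   ^)
Step 6: in state C at pos 1, read 0 -> (C,0)->write 1,move R,goto H. Now: state=H, head=2, tape[-1..3]=00100 (head:    ^)
Head positions at steps 0..6: starting at 0, distinct positions visited = {0, 1, 2} -> 3 position(s)

Answer: 3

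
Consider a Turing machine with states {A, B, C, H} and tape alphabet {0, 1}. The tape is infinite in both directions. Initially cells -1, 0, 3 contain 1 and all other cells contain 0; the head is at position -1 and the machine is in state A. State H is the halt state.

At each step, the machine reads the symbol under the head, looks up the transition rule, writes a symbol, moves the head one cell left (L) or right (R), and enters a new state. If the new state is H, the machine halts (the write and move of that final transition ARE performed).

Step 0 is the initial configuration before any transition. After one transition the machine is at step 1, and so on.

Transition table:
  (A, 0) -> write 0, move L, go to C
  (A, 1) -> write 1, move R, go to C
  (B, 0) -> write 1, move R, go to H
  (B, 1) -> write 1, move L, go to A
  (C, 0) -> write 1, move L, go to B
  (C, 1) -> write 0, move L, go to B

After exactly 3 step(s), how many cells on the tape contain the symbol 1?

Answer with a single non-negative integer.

Answer: 2

Derivation:
Step 1: in state A at pos -1, read 1 -> (A,1)->write 1,move R,goto C. Now: state=C, head=0, tape[-2..4]=0110010 (head:   ^)
Step 2: in state C at pos 0, read 1 -> (C,1)->write 0,move L,goto B. Now: state=B, head=-1, tape[-2..4]=0100010 (head:  ^)
Step 3: in state B at pos -1, read 1 -> (B,1)->write 1,move L,goto A. Now: state=A, head=-2, tape[-3..4]=00100010 (head:  ^)
Cells containing 1 after step 3: {-1, 3} -> 2 cell(s)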